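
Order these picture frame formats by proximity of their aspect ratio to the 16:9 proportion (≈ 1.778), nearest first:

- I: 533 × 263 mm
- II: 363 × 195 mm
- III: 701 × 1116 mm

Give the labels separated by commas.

Ratios: I = 533 / 263 ≈ 2.027; II = 363 / 195 ≈ 1.862; III = 1116 / 701 ≈ 1.592.
|Δ from 1.778|: I 0.249; II 0.084; III 0.186.

II, III, I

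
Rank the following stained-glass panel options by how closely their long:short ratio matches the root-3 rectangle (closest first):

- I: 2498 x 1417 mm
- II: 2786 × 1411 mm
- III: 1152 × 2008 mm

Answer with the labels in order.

III, I, II

Ratios: I = 2498 / 1417 ≈ 1.763; II = 2786 / 1411 ≈ 1.974; III = 2008 / 1152 ≈ 1.743.
|Δ from 1.732|: I 0.031; II 0.242; III 0.011.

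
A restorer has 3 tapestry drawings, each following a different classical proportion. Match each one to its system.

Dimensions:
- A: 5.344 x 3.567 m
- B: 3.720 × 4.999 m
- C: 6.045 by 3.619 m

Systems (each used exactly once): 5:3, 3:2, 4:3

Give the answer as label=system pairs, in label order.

A=3:2, B=4:3, C=5:3

Ratios: A ≈ 1.498; B ≈ 1.344; C ≈ 1.670.
Targets: 5:3 ≈ 1.667; 3:2 ≈ 1.500; 4:3 ≈ 1.333.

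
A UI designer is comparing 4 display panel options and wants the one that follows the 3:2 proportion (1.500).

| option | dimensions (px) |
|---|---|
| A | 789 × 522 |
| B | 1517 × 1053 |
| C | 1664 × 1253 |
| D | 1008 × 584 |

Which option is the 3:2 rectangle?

Ratios (long/short): A ≈ 1.511; B ≈ 1.441; C ≈ 1.328; D ≈ 1.726.
3:2 ≈ 1.500; option A is nearest (Δ 0.011).

A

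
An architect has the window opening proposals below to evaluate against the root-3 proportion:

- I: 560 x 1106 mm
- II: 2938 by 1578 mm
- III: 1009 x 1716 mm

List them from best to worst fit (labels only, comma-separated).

III, II, I

Ratios: I = 1106 / 560 ≈ 1.975; II = 2938 / 1578 ≈ 1.862; III = 1716 / 1009 ≈ 1.701.
|Δ from 1.732|: I 0.243; II 0.130; III 0.031.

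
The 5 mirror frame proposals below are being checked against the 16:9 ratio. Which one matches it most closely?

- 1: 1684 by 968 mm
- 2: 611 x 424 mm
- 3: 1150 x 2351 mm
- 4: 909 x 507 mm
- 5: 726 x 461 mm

4

Target 16:9 ≈ 1.778.
1: 1.740 (Δ0.038)  2: 1.441 (Δ0.337)  3: 2.044 (Δ0.266)  4: 1.793 (Δ0.015)  5: 1.575 (Δ0.203)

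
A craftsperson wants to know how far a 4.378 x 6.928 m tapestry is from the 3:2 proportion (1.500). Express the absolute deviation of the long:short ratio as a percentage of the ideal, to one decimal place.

Ratio = 6.928 / 4.378 ≈ 1.5825.
Ideal 3:2 = 1.5000. |1.5825 − 1.5000| / 1.5000 ≈ 5.50% → 5.5%.

5.5%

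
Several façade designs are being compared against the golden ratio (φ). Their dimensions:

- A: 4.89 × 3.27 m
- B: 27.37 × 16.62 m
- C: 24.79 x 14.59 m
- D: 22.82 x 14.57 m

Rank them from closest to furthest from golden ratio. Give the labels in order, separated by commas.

B, D, C, A

A: 4.89/3.27 ≈ 1.495 → |1.495 − 1.618| = 0.123
B: 27.37/16.62 ≈ 1.647 → |1.647 − 1.618| = 0.029
C: 24.79/14.59 ≈ 1.699 → |1.699 − 1.618| = 0.081
D: 22.82/14.57 ≈ 1.566 → |1.566 − 1.618| = 0.052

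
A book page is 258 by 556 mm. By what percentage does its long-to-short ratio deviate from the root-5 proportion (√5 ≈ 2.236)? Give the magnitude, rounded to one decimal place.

3.6%

Ratio = 556 / 258 ≈ 2.1550.
Ideal root-5 ≈ 2.2361. |2.1550 − 2.2361| / 2.2361 ≈ 3.63% → 3.6%.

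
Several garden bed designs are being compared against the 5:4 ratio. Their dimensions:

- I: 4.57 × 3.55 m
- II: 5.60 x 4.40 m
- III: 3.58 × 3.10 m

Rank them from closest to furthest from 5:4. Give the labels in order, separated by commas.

II, I, III

Ratios: I = 4.57 / 3.55 ≈ 1.287; II = 5.60 / 4.40 ≈ 1.273; III = 3.58 / 3.10 ≈ 1.155.
|Δ from 1.250|: I 0.037; II 0.023; III 0.095.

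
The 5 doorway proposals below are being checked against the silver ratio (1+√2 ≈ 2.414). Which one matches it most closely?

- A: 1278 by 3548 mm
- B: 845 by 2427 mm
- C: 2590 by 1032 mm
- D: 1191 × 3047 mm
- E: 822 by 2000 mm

Target silver ratio ≈ 2.414.
A: 2.776 (Δ0.362)  B: 2.872 (Δ0.458)  C: 2.510 (Δ0.096)  D: 2.558 (Δ0.144)  E: 2.433 (Δ0.019)

E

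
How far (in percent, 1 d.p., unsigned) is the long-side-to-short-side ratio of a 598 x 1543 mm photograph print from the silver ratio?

6.9%

Ratio = 1543 / 598 ≈ 2.5803.
Ideal silver ratio ≈ 2.4142. |2.5803 − 2.4142| / 2.4142 ≈ 6.88% → 6.9%.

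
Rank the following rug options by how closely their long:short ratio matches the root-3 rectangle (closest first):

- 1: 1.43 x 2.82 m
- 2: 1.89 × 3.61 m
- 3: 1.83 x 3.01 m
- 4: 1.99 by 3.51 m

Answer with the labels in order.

4, 3, 2, 1

1: 2.82/1.43 ≈ 1.972 → |1.972 − 1.732| = 0.240
2: 3.61/1.89 ≈ 1.910 → |1.910 − 1.732| = 0.178
3: 3.01/1.83 ≈ 1.645 → |1.645 − 1.732| = 0.087
4: 3.51/1.99 ≈ 1.764 → |1.764 − 1.732| = 0.032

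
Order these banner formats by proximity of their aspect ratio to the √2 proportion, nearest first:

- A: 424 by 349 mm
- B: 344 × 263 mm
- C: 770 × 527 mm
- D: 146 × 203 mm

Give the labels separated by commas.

A: 424/349 ≈ 1.215 → |1.215 − 1.414| = 0.199
B: 344/263 ≈ 1.308 → |1.308 − 1.414| = 0.106
C: 770/527 ≈ 1.461 → |1.461 − 1.414| = 0.047
D: 203/146 ≈ 1.390 → |1.390 − 1.414| = 0.024

D, C, B, A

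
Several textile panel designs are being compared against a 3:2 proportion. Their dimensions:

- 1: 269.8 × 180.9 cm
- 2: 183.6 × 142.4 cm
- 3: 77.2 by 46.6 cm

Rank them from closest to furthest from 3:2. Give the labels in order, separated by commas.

1, 3, 2

1: 269.8/180.9 ≈ 1.491 → |1.491 − 1.500| = 0.009
2: 183.6/142.4 ≈ 1.289 → |1.289 − 1.500| = 0.211
3: 77.2/46.6 ≈ 1.657 → |1.657 − 1.500| = 0.157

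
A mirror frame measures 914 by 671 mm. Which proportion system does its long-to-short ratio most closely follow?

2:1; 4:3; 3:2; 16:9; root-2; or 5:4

914/671 ≈ 1.362. Nearest candidates are 4:3 (1.333, off by 0.029) and root-2 (1.414, off by 0.052).

4:3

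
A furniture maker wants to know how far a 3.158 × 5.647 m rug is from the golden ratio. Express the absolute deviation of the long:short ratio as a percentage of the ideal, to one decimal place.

10.5%

Ratio = 5.647 / 3.158 ≈ 1.7882.
Ideal golden ratio ≈ 1.6180. |1.7882 − 1.6180| / 1.6180 ≈ 10.52% → 10.5%.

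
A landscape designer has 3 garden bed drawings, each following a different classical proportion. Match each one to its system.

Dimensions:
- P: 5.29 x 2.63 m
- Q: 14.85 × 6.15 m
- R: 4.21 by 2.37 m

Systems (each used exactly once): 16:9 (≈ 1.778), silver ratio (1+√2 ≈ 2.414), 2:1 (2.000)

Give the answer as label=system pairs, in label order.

Ratios: P ≈ 2.011; Q ≈ 2.415; R ≈ 1.776.
Targets: 16:9 ≈ 1.778; silver ratio ≈ 2.414; 2:1 ≈ 2.000.

P=2:1, Q=silver ratio, R=16:9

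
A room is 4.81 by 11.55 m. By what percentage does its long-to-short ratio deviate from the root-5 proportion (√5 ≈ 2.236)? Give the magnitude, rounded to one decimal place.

Ratio = 11.55 / 4.81 ≈ 2.4012.
Ideal root-5 ≈ 2.2361. |2.4012 − 2.2361| / 2.2361 ≈ 7.38% → 7.4%.

7.4%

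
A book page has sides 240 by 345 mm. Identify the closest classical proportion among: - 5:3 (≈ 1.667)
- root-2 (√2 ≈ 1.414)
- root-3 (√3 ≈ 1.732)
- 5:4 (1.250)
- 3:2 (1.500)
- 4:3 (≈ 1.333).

345/240 ≈ 1.438. Nearest candidates are root-2 (1.414, off by 0.024) and 3:2 (1.500, off by 0.062).

root-2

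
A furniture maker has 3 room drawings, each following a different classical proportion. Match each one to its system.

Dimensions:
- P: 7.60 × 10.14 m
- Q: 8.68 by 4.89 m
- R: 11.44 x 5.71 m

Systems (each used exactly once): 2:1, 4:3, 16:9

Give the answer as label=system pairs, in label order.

Ratios: P ≈ 1.334; Q ≈ 1.775; R ≈ 2.004.
Targets: 2:1 ≈ 2.000; 4:3 ≈ 1.333; 16:9 ≈ 1.778.

P=4:3, Q=16:9, R=2:1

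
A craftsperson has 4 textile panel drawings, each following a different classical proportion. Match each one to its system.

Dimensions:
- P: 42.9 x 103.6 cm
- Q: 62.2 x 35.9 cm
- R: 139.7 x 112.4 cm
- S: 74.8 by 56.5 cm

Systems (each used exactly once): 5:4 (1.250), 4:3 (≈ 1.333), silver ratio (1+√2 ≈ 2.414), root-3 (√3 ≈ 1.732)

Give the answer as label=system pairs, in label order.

P=silver ratio, Q=root-3, R=5:4, S=4:3

P = 103.6/42.9 ≈ 2.415 → silver ratio (2.414)
Q = 62.2/35.9 ≈ 1.733 → root-3 (1.732)
R = 139.7/112.4 ≈ 1.243 → 5:4 (1.250)
S = 74.8/56.5 ≈ 1.324 → 4:3 (1.333)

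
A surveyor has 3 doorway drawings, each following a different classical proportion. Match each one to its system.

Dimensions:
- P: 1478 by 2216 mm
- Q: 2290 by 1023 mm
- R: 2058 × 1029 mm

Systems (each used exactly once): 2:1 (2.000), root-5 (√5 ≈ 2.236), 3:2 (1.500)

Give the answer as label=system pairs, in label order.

Ratios: P ≈ 1.499; Q ≈ 2.239; R ≈ 2.000.
Targets: 2:1 ≈ 2.000; root-5 ≈ 2.236; 3:2 ≈ 1.500.

P=3:2, Q=root-5, R=2:1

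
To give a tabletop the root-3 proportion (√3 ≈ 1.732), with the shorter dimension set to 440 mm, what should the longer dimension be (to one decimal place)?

root-3 ≈ 1.73205.
Longer side = 440 × 1.73205 ≈ 762.102 → 762.1 mm.

762.1 mm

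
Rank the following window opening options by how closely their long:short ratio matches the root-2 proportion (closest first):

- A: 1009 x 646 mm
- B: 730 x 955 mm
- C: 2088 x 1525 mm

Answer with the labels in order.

C, B, A

Ratios: A = 1009 / 646 ≈ 1.562; B = 955 / 730 ≈ 1.308; C = 2088 / 1525 ≈ 1.369.
|Δ from 1.414|: A 0.148; B 0.106; C 0.045.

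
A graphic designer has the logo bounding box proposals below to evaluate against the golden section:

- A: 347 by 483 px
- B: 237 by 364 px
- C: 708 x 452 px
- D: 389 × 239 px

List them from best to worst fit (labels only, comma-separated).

A: 483/347 ≈ 1.392 → |1.392 − 1.618| = 0.226
B: 364/237 ≈ 1.536 → |1.536 − 1.618| = 0.082
C: 708/452 ≈ 1.566 → |1.566 − 1.618| = 0.052
D: 389/239 ≈ 1.628 → |1.628 − 1.618| = 0.010

D, C, B, A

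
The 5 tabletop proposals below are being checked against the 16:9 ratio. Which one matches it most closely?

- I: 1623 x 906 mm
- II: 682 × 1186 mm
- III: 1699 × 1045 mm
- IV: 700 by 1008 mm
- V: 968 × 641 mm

I

Ratios (long/short): I ≈ 1.791; II ≈ 1.739; III ≈ 1.626; IV ≈ 1.440; V ≈ 1.510.
16:9 ≈ 1.778; option I is nearest (Δ 0.013).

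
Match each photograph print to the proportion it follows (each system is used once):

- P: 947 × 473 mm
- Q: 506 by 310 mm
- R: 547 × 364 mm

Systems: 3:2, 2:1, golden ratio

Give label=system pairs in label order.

P=2:1, Q=golden ratio, R=3:2

Ratios: P ≈ 2.002; Q ≈ 1.632; R ≈ 1.503.
Targets: 3:2 ≈ 1.500; 2:1 ≈ 2.000; golden ratio ≈ 1.618.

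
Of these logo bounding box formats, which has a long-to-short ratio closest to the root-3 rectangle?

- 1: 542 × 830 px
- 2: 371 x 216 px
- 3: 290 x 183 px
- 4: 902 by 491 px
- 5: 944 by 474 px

2

Target root-3 ≈ 1.732.
1: 1.531 (Δ0.201)  2: 1.718 (Δ0.014)  3: 1.585 (Δ0.147)  4: 1.837 (Δ0.105)  5: 1.992 (Δ0.260)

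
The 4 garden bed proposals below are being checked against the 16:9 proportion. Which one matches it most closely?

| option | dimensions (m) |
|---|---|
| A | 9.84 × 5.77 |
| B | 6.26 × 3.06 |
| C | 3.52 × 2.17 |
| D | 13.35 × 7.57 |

Target 16:9 ≈ 1.778.
A: 1.705 (Δ0.073)  B: 2.046 (Δ0.268)  C: 1.622 (Δ0.156)  D: 1.764 (Δ0.014)

D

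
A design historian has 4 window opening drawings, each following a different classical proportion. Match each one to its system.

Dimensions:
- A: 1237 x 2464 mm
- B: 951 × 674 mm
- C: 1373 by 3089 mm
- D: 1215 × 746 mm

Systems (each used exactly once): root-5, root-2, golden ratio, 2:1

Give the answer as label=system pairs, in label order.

A=2:1, B=root-2, C=root-5, D=golden ratio

Ratios: A ≈ 1.992; B ≈ 1.411; C ≈ 2.250; D ≈ 1.629.
Targets: root-5 ≈ 2.236; root-2 ≈ 1.414; golden ratio ≈ 1.618; 2:1 ≈ 2.000.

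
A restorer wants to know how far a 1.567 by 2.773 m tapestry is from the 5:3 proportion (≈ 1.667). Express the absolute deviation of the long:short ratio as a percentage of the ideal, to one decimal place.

6.2%

Ratio = 2.773 / 1.567 ≈ 1.7696.
Ideal 5:3 ≈ 1.6667. |1.7696 − 1.6667| / 1.6667 ≈ 6.17% → 6.2%.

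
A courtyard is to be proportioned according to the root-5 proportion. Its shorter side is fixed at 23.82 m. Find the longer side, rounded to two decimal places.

root-5 ≈ 2.23607.
Longer side = 23.82 × 2.23607 ≈ 53.2632 → 53.26 m.

53.26 m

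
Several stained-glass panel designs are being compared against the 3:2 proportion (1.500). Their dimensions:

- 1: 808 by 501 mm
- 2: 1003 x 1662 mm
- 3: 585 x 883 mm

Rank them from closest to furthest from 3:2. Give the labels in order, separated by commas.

3, 1, 2

1: 808/501 ≈ 1.613 → |1.613 − 1.500| = 0.113
2: 1662/1003 ≈ 1.657 → |1.657 − 1.500| = 0.157
3: 883/585 ≈ 1.509 → |1.509 − 1.500| = 0.009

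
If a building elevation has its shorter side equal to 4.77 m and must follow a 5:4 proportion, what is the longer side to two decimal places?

5:4 = 1.25000.
Longer side = 4.77 × 1.25000 ≈ 5.9625 → 5.96 m.

5.96 m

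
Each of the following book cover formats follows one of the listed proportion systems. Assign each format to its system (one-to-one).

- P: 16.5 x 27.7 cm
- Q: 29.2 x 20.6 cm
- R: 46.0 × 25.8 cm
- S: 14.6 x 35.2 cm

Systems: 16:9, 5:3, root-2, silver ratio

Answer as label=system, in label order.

P=5:3, Q=root-2, R=16:9, S=silver ratio

Ratios: P ≈ 1.679; Q ≈ 1.417; R ≈ 1.783; S ≈ 2.411.
Targets: 16:9 ≈ 1.778; 5:3 ≈ 1.667; root-2 ≈ 1.414; silver ratio ≈ 2.414.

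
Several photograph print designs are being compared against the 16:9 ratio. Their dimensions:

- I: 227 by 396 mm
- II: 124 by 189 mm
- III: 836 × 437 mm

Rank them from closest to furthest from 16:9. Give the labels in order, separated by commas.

I: 396/227 ≈ 1.744 → |1.744 − 1.778| = 0.034
II: 189/124 ≈ 1.524 → |1.524 − 1.778| = 0.254
III: 836/437 ≈ 1.913 → |1.913 − 1.778| = 0.135

I, III, II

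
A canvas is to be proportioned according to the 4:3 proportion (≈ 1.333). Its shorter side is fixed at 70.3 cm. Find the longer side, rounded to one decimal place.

93.7 cm

4:3 ≈ 1.33333.
Longer side = 70.3 × 1.33333 ≈ 93.733 → 93.7 cm.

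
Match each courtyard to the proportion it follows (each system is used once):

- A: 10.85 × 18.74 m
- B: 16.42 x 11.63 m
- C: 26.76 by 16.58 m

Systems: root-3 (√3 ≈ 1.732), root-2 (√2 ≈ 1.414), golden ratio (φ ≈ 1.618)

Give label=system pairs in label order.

A = 18.74/10.85 ≈ 1.727 → root-3 (1.732)
B = 16.42/11.63 ≈ 1.412 → root-2 (1.414)
C = 26.76/16.58 ≈ 1.614 → golden ratio (1.618)

A=root-3, B=root-2, C=golden ratio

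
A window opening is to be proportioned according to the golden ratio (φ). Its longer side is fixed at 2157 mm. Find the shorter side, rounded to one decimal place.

1333.1 mm

golden ratio ≈ 1.61803.
Shorter side = 2157 ÷ 1.61803 ≈ 1333.103 → 1333.1 mm.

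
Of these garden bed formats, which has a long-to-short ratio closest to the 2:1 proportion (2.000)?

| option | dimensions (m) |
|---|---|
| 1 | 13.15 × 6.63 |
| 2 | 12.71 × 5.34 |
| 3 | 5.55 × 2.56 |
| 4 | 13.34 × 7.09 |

1

Target 2:1 ≈ 2.000.
1: 1.983 (Δ0.017)  2: 2.380 (Δ0.380)  3: 2.168 (Δ0.168)  4: 1.882 (Δ0.118)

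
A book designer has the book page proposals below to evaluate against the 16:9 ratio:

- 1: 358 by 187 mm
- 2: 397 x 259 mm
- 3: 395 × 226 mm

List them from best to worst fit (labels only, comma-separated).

Ratios: 1 = 358 / 187 ≈ 1.914; 2 = 397 / 259 ≈ 1.533; 3 = 395 / 226 ≈ 1.748.
|Δ from 1.778|: 1 0.136; 2 0.245; 3 0.030.

3, 1, 2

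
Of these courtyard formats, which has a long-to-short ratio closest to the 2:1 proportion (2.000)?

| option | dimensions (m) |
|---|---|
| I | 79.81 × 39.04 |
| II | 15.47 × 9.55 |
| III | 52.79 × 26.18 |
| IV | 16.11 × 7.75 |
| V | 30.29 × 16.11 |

III

Target 2:1 ≈ 2.000.
I: 2.044 (Δ0.044)  II: 1.620 (Δ0.380)  III: 2.016 (Δ0.016)  IV: 2.079 (Δ0.079)  V: 1.880 (Δ0.120)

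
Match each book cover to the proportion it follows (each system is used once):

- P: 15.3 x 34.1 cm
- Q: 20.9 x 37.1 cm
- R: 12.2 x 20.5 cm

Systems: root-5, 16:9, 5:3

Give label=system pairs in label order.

Ratios: P ≈ 2.229; Q ≈ 1.775; R ≈ 1.680.
Targets: root-5 ≈ 2.236; 16:9 ≈ 1.778; 5:3 ≈ 1.667.

P=root-5, Q=16:9, R=5:3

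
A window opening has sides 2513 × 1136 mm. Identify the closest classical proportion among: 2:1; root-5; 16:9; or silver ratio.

Ratio = 2513 / 1136 ≈ 2.212.
Distances: 2:1 2.000 (Δ 0.212); root-5 2.236 (Δ 0.024); 16:9 1.778 (Δ 0.434); silver ratio 2.414 (Δ 0.202).

root-5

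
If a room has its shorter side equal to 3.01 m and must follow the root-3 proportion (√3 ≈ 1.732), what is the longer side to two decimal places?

5.21 m

root-3 ≈ 1.73205.
Longer side = 3.01 × 1.73205 ≈ 5.2135 → 5.21 m.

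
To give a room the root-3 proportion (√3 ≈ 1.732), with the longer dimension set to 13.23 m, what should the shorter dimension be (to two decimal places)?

root-3 ≈ 1.73205.
Shorter side = 13.23 ÷ 1.73205 ≈ 7.6383 → 7.64 m.

7.64 m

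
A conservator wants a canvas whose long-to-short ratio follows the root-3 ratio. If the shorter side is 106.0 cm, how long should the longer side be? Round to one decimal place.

root-3 ≈ 1.73205.
Longer side = 106.0 × 1.73205 ≈ 183.597 → 183.6 cm.

183.6 cm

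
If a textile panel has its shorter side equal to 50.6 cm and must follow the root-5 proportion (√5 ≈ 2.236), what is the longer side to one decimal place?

113.1 cm

root-5 ≈ 2.23607.
Longer side = 50.6 × 2.23607 ≈ 113.145 → 113.1 cm.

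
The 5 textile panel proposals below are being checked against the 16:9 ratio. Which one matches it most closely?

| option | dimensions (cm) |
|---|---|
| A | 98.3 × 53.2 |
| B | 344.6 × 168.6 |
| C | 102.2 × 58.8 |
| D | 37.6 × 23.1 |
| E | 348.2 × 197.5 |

E

Ratios (long/short): A ≈ 1.848; B ≈ 2.044; C ≈ 1.738; D ≈ 1.628; E ≈ 1.763.
16:9 ≈ 1.778; option E is nearest (Δ 0.015).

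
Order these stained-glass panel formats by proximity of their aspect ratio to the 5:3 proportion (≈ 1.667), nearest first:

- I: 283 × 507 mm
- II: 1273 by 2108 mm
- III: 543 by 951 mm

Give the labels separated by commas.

I: 507/283 ≈ 1.792 → |1.792 − 1.667| = 0.125
II: 2108/1273 ≈ 1.656 → |1.656 − 1.667| = 0.011
III: 951/543 ≈ 1.751 → |1.751 − 1.667| = 0.084

II, III, I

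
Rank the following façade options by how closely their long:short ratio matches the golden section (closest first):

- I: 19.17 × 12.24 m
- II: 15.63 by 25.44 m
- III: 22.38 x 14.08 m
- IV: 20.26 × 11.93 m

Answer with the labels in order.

I: 19.17/12.24 ≈ 1.566 → |1.566 − 1.618| = 0.052
II: 25.44/15.63 ≈ 1.628 → |1.628 − 1.618| = 0.010
III: 22.38/14.08 ≈ 1.589 → |1.589 − 1.618| = 0.029
IV: 20.26/11.93 ≈ 1.698 → |1.698 − 1.618| = 0.080

II, III, I, IV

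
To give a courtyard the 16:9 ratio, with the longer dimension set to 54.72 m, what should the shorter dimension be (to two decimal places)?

16:9 ≈ 1.77778.
Shorter side = 54.72 ÷ 1.77778 ≈ 30.7800 → 30.78 m.

30.78 m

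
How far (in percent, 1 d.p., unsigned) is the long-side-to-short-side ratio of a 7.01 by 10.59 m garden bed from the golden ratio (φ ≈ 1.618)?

Ratio = 10.59 / 7.01 ≈ 1.5107.
Ideal golden ratio ≈ 1.6180. |1.5107 − 1.6180| / 1.6180 ≈ 6.63% → 6.6%.

6.6%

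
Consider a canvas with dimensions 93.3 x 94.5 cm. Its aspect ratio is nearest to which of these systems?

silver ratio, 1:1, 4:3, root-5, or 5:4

1:1

Ratio = 94.5 / 93.3 ≈ 1.013.
Distances: silver ratio 2.414 (Δ 1.401); 1:1 1.000 (Δ 0.013); 4:3 1.333 (Δ 0.320); root-5 2.236 (Δ 1.223); 5:4 1.250 (Δ 0.237).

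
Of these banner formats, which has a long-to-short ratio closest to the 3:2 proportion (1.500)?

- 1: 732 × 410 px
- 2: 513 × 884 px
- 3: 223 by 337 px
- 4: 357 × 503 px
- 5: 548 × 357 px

Ratios (long/short): 1 ≈ 1.785; 2 ≈ 1.723; 3 ≈ 1.511; 4 ≈ 1.409; 5 ≈ 1.535.
3:2 ≈ 1.500; option 3 is nearest (Δ 0.011).

3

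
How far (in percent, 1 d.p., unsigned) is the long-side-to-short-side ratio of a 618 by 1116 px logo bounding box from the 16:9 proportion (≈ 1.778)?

1.6%

Ratio = 1116 / 618 ≈ 1.8058.
Ideal 16:9 ≈ 1.7778. |1.8058 − 1.7778| / 1.7778 ≈ 1.57% → 1.6%.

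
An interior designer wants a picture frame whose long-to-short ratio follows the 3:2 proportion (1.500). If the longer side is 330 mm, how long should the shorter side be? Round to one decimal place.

220.0 mm

3:2 = 1.50000.
Shorter side = 330 ÷ 1.50000 ≈ 220.000 → 220.0 mm.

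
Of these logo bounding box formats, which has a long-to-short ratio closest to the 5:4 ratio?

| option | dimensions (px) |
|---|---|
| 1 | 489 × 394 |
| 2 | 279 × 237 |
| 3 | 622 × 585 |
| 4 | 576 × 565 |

Ratios (long/short): 1 ≈ 1.241; 2 ≈ 1.177; 3 ≈ 1.063; 4 ≈ 1.019.
5:4 ≈ 1.250; option 1 is nearest (Δ 0.009).

1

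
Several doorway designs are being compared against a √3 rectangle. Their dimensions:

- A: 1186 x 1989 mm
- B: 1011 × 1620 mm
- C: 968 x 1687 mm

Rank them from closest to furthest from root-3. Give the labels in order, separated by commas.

A: 1989/1186 ≈ 1.677 → |1.677 − 1.732| = 0.055
B: 1620/1011 ≈ 1.602 → |1.602 − 1.732| = 0.130
C: 1687/968 ≈ 1.743 → |1.743 − 1.732| = 0.011

C, A, B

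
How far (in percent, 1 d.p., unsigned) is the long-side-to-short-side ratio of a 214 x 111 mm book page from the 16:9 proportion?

Ratio = 214 / 111 ≈ 1.9279.
Ideal 16:9 ≈ 1.7778. |1.9279 − 1.7778| / 1.7778 ≈ 8.44% → 8.4%.

8.4%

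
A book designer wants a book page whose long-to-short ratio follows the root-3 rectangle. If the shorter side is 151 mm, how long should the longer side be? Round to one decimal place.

261.5 mm

root-3 ≈ 1.73205.
Longer side = 151 × 1.73205 ≈ 261.540 → 261.5 mm.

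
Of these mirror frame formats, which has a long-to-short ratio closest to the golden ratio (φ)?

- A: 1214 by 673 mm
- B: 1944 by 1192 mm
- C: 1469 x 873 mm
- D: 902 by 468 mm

Ratios (long/short): A ≈ 1.804; B ≈ 1.631; C ≈ 1.683; D ≈ 1.927.
golden ratio ≈ 1.618; option B is nearest (Δ 0.013).

B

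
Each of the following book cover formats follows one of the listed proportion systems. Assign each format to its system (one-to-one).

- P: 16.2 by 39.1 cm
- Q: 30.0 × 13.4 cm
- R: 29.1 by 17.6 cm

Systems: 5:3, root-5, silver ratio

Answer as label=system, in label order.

Ratios: P ≈ 2.414; Q ≈ 2.239; R ≈ 1.653.
Targets: 5:3 ≈ 1.667; root-5 ≈ 2.236; silver ratio ≈ 2.414.

P=silver ratio, Q=root-5, R=5:3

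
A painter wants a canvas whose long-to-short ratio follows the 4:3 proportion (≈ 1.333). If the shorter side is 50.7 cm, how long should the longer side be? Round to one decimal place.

67.6 cm

4:3 ≈ 1.33333.
Longer side = 50.7 × 1.33333 ≈ 67.600 → 67.6 cm.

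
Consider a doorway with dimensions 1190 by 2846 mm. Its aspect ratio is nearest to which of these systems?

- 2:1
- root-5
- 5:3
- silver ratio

2846/1190 ≈ 2.392. Nearest candidates are silver ratio (2.414, off by 0.022) and root-5 (2.236, off by 0.156).

silver ratio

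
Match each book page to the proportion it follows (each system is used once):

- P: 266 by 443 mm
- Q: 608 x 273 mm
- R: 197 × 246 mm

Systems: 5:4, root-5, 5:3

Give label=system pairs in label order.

P=5:3, Q=root-5, R=5:4

P = 443/266 ≈ 1.665 → 5:3 (1.667)
Q = 608/273 ≈ 2.227 → root-5 (2.236)
R = 246/197 ≈ 1.249 → 5:4 (1.250)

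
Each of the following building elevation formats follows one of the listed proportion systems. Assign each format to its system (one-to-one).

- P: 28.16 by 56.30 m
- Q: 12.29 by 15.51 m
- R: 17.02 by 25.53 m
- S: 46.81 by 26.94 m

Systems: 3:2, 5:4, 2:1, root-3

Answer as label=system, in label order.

P=2:1, Q=5:4, R=3:2, S=root-3

Ratios: P ≈ 1.999; Q ≈ 1.262; R ≈ 1.500; S ≈ 1.738.
Targets: 3:2 ≈ 1.500; 5:4 ≈ 1.250; 2:1 ≈ 2.000; root-3 ≈ 1.732.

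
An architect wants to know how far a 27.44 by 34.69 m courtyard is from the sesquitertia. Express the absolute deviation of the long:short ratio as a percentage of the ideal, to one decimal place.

5.2%

Ratio = 34.69 / 27.44 ≈ 1.2642.
Ideal 4:3 ≈ 1.3333. |1.2642 − 1.3333| / 1.3333 ≈ 5.18% → 5.2%.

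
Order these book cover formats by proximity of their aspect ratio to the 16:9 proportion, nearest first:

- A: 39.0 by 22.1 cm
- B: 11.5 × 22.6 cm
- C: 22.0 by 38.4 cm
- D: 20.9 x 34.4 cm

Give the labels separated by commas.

A: 39.0/22.1 ≈ 1.765 → |1.765 − 1.778| = 0.013
B: 22.6/11.5 ≈ 1.965 → |1.965 − 1.778| = 0.187
C: 38.4/22.0 ≈ 1.745 → |1.745 − 1.778| = 0.033
D: 34.4/20.9 ≈ 1.646 → |1.646 − 1.778| = 0.132

A, C, D, B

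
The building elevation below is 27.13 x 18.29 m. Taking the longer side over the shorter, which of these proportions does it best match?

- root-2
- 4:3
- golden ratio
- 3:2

3:2

27.13/18.29 ≈ 1.483. Nearest candidates are 3:2 (1.500, off by 0.017) and root-2 (1.414, off by 0.069).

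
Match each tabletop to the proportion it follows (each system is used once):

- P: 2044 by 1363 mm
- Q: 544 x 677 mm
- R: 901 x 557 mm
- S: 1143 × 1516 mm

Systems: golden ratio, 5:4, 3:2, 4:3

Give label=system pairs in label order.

P = 2044/1363 ≈ 1.500 → 3:2 (1.500)
Q = 677/544 ≈ 1.244 → 5:4 (1.250)
R = 901/557 ≈ 1.618 → golden ratio (1.618)
S = 1516/1143 ≈ 1.326 → 4:3 (1.333)

P=3:2, Q=5:4, R=golden ratio, S=4:3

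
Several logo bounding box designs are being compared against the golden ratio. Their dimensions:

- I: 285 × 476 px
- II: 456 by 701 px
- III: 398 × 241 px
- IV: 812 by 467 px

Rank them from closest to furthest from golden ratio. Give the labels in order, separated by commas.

III, I, II, IV

I: 476/285 ≈ 1.670 → |1.670 − 1.618| = 0.052
II: 701/456 ≈ 1.537 → |1.537 − 1.618| = 0.081
III: 398/241 ≈ 1.651 → |1.651 − 1.618| = 0.033
IV: 812/467 ≈ 1.739 → |1.739 − 1.618| = 0.121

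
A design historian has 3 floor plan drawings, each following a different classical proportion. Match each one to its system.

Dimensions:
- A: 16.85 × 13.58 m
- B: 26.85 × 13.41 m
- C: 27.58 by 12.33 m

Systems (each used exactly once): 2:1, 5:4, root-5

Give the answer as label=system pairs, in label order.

A=5:4, B=2:1, C=root-5

A = 16.85/13.58 ≈ 1.241 → 5:4 (1.250)
B = 26.85/13.41 ≈ 2.002 → 2:1 (2.000)
C = 27.58/12.33 ≈ 2.237 → root-5 (2.236)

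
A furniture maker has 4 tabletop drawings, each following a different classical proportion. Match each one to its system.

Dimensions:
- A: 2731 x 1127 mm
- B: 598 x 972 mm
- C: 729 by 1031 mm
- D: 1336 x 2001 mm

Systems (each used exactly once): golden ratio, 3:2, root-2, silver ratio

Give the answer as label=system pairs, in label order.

A=silver ratio, B=golden ratio, C=root-2, D=3:2

Ratios: A ≈ 2.423; B ≈ 1.625; C ≈ 1.414; D ≈ 1.498.
Targets: golden ratio ≈ 1.618; 3:2 ≈ 1.500; root-2 ≈ 1.414; silver ratio ≈ 2.414.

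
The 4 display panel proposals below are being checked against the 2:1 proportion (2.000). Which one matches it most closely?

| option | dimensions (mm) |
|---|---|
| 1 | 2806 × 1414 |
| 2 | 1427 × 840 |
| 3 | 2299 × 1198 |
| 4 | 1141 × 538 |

Ratios (long/short): 1 ≈ 1.984; 2 ≈ 1.699; 3 ≈ 1.919; 4 ≈ 2.121.
2:1 ≈ 2.000; option 1 is nearest (Δ 0.016).

1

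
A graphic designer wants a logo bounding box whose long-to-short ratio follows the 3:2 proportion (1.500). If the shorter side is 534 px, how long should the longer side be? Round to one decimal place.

801.0 px

3:2 = 1.50000.
Longer side = 534 × 1.50000 ≈ 801.000 → 801.0 px.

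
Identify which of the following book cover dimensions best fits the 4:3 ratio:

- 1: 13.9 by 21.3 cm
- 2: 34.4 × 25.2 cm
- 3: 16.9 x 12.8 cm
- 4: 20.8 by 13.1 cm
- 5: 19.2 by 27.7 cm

Target 4:3 ≈ 1.333.
1: 1.532 (Δ0.199)  2: 1.365 (Δ0.032)  3: 1.320 (Δ0.013)  4: 1.588 (Δ0.255)  5: 1.443 (Δ0.110)

3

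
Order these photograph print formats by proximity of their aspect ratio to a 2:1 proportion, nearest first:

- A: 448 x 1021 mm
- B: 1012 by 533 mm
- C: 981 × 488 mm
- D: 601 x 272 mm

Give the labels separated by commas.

Ratios: A = 1021 / 448 ≈ 2.279; B = 1012 / 533 ≈ 1.899; C = 981 / 488 ≈ 2.010; D = 601 / 272 ≈ 2.210.
|Δ from 2.000|: A 0.279; B 0.101; C 0.010; D 0.210.

C, B, D, A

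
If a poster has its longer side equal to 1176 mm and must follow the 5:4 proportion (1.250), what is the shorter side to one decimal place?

940.8 mm

5:4 = 1.25000.
Shorter side = 1176 ÷ 1.25000 ≈ 940.800 → 940.8 mm.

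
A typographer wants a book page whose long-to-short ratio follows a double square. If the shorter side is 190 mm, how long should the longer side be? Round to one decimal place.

380.0 mm

2:1 = 2.00000.
Longer side = 190 × 2.00000 ≈ 380.000 → 380.0 mm.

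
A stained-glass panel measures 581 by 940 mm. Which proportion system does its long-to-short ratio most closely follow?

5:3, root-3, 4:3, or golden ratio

golden ratio

940/581 ≈ 1.618. Nearest candidates are golden ratio (1.618, off by 0.000) and 5:3 (1.667, off by 0.049).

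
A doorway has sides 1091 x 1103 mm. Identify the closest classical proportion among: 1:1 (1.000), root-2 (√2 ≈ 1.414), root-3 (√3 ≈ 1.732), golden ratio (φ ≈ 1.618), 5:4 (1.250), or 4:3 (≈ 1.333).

1:1

1103/1091 ≈ 1.011. Nearest candidates are 1:1 (1.000, off by 0.011) and 5:4 (1.250, off by 0.239).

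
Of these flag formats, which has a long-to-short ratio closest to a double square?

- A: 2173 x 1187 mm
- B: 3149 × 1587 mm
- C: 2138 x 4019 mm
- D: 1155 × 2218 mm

B

Target 2:1 ≈ 2.000.
A: 1.831 (Δ0.169)  B: 1.984 (Δ0.016)  C: 1.880 (Δ0.120)  D: 1.920 (Δ0.080)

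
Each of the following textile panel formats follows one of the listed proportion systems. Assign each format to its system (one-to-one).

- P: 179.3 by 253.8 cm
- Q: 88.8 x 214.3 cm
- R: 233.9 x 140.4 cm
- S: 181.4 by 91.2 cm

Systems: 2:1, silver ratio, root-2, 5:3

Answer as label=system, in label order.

Ratios: P ≈ 1.416; Q ≈ 2.413; R ≈ 1.666; S ≈ 1.989.
Targets: 2:1 ≈ 2.000; silver ratio ≈ 2.414; root-2 ≈ 1.414; 5:3 ≈ 1.667.

P=root-2, Q=silver ratio, R=5:3, S=2:1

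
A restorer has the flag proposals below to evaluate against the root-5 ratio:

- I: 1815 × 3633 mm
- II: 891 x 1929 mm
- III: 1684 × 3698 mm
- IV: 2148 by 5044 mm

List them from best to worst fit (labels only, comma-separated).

III, II, IV, I

I: 3633/1815 ≈ 2.002 → |2.002 − 2.236| = 0.234
II: 1929/891 ≈ 2.165 → |2.165 − 2.236| = 0.071
III: 3698/1684 ≈ 2.196 → |2.196 − 2.236| = 0.040
IV: 5044/2148 ≈ 2.348 → |2.348 − 2.236| = 0.112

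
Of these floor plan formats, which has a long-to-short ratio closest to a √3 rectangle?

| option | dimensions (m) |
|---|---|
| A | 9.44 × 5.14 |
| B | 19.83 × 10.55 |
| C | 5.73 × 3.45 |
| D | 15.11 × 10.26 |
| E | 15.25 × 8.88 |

Ratios (long/short): A ≈ 1.837; B ≈ 1.880; C ≈ 1.661; D ≈ 1.473; E ≈ 1.717.
root-3 ≈ 1.732; option E is nearest (Δ 0.015).

E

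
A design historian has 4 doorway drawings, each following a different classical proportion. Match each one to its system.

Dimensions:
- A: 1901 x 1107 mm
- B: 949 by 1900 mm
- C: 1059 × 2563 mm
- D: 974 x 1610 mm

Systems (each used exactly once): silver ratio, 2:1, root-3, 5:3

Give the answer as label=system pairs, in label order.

A=root-3, B=2:1, C=silver ratio, D=5:3

A = 1901/1107 ≈ 1.717 → root-3 (1.732)
B = 1900/949 ≈ 2.002 → 2:1 (2.000)
C = 2563/1059 ≈ 2.420 → silver ratio (2.414)
D = 1610/974 ≈ 1.653 → 5:3 (1.667)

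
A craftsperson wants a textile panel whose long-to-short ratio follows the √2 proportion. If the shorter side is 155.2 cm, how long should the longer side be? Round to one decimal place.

root-2 ≈ 1.41421.
Longer side = 155.2 × 1.41421 ≈ 219.485 → 219.5 cm.

219.5 cm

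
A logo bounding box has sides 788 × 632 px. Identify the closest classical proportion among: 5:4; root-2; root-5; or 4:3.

788/632 ≈ 1.247. Nearest candidates are 5:4 (1.250, off by 0.003) and 4:3 (1.333, off by 0.086).

5:4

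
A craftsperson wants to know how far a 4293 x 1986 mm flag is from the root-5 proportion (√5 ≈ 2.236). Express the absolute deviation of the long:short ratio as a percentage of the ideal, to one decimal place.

Ratio = 4293 / 1986 ≈ 2.1616.
Ideal root-5 ≈ 2.2361. |2.1616 − 2.2361| / 2.2361 ≈ 3.33% → 3.3%.

3.3%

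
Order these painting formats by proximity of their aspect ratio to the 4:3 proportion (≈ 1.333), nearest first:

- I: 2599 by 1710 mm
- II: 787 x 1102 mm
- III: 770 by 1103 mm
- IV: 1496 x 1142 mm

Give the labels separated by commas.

I: 2599/1710 ≈ 1.520 → |1.520 − 1.333| = 0.187
II: 1102/787 ≈ 1.400 → |1.400 − 1.333| = 0.067
III: 1103/770 ≈ 1.432 → |1.432 − 1.333| = 0.099
IV: 1496/1142 ≈ 1.310 → |1.310 − 1.333| = 0.023

IV, II, III, I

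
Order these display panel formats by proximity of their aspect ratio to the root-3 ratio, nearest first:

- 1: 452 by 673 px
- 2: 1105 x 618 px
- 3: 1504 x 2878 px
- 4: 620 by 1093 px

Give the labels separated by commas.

Ratios: 1 = 673 / 452 ≈ 1.489; 2 = 1105 / 618 ≈ 1.788; 3 = 2878 / 1504 ≈ 1.914; 4 = 1093 / 620 ≈ 1.763.
|Δ from 1.732|: 1 0.243; 2 0.056; 3 0.182; 4 0.031.

4, 2, 3, 1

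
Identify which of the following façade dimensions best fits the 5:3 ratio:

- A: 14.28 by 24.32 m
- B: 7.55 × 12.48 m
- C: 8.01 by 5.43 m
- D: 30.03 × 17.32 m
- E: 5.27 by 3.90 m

Target 5:3 ≈ 1.667.
A: 1.703 (Δ0.036)  B: 1.653 (Δ0.014)  C: 1.475 (Δ0.192)  D: 1.734 (Δ0.067)  E: 1.351 (Δ0.316)

B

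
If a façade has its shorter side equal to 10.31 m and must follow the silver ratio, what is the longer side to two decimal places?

24.89 m

silver ratio ≈ 2.41421.
Longer side = 10.31 × 2.41421 ≈ 24.8905 → 24.89 m.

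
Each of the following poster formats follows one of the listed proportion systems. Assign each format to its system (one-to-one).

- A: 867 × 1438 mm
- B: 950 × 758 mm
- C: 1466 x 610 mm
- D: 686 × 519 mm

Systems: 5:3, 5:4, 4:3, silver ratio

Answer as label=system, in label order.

Ratios: A ≈ 1.659; B ≈ 1.253; C ≈ 2.403; D ≈ 1.322.
Targets: 5:3 ≈ 1.667; 5:4 ≈ 1.250; 4:3 ≈ 1.333; silver ratio ≈ 2.414.

A=5:3, B=5:4, C=silver ratio, D=4:3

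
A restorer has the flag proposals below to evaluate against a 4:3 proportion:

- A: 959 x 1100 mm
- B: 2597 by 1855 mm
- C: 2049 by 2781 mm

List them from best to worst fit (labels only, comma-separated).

C, B, A

A: 1100/959 ≈ 1.147 → |1.147 − 1.333| = 0.186
B: 2597/1855 ≈ 1.400 → |1.400 − 1.333| = 0.067
C: 2781/2049 ≈ 1.357 → |1.357 − 1.333| = 0.024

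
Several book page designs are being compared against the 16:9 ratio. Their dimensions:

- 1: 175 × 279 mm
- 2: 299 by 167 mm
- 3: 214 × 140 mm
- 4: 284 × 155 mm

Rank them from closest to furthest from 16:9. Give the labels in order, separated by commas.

Ratios: 1 = 279 / 175 ≈ 1.594; 2 = 299 / 167 ≈ 1.790; 3 = 214 / 140 ≈ 1.529; 4 = 284 / 155 ≈ 1.832.
|Δ from 1.778|: 1 0.184; 2 0.012; 3 0.249; 4 0.054.

2, 4, 1, 3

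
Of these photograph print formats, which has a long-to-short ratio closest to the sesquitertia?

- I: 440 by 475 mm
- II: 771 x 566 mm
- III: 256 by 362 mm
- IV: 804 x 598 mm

Target 4:3 ≈ 1.333.
I: 1.080 (Δ0.253)  II: 1.362 (Δ0.029)  III: 1.414 (Δ0.081)  IV: 1.344 (Δ0.011)

IV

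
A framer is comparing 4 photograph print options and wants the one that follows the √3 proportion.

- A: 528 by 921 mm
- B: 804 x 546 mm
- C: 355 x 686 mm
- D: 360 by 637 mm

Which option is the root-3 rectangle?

A

Target root-3 ≈ 1.732.
A: 1.744 (Δ0.012)  B: 1.473 (Δ0.259)  C: 1.932 (Δ0.200)  D: 1.769 (Δ0.037)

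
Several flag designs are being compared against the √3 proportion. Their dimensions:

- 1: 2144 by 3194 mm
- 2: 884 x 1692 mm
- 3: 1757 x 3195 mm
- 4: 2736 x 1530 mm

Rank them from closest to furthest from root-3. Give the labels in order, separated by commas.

1: 3194/2144 ≈ 1.490 → |1.490 − 1.732| = 0.242
2: 1692/884 ≈ 1.914 → |1.914 − 1.732| = 0.182
3: 3195/1757 ≈ 1.818 → |1.818 − 1.732| = 0.086
4: 2736/1530 ≈ 1.788 → |1.788 − 1.732| = 0.056

4, 3, 2, 1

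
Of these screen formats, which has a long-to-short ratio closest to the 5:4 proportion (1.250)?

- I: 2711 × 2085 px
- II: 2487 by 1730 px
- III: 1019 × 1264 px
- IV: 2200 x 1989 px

Target 5:4 ≈ 1.250.
I: 1.300 (Δ0.050)  II: 1.438 (Δ0.188)  III: 1.240 (Δ0.010)  IV: 1.106 (Δ0.144)

III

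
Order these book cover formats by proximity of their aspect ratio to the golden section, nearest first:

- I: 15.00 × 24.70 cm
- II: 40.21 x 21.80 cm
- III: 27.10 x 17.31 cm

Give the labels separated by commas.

I, III, II

I: 24.70/15.00 ≈ 1.647 → |1.647 − 1.618| = 0.029
II: 40.21/21.80 ≈ 1.844 → |1.844 − 1.618| = 0.226
III: 27.10/17.31 ≈ 1.566 → |1.566 − 1.618| = 0.052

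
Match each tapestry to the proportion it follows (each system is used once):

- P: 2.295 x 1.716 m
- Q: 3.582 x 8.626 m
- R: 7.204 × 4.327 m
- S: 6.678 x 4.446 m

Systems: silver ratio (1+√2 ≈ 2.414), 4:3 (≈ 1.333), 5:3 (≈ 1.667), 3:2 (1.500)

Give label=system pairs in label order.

P=4:3, Q=silver ratio, R=5:3, S=3:2

P = 2.295/1.716 ≈ 1.337 → 4:3 (1.333)
Q = 8.626/3.582 ≈ 2.408 → silver ratio (2.414)
R = 7.204/4.327 ≈ 1.665 → 5:3 (1.667)
S = 6.678/4.446 ≈ 1.502 → 3:2 (1.500)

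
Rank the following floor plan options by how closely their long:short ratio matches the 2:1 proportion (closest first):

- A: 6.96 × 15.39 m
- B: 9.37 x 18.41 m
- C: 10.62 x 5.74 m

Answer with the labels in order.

B, C, A

Ratios: A = 15.39 / 6.96 ≈ 2.211; B = 18.41 / 9.37 ≈ 1.965; C = 10.62 / 5.74 ≈ 1.850.
|Δ from 2.000|: A 0.211; B 0.035; C 0.150.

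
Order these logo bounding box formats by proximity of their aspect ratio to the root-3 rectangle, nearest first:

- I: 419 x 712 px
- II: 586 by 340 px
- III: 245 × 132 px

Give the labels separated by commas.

Ratios: I = 712 / 419 ≈ 1.699; II = 586 / 340 ≈ 1.724; III = 245 / 132 ≈ 1.856.
|Δ from 1.732|: I 0.033; II 0.008; III 0.124.

II, I, III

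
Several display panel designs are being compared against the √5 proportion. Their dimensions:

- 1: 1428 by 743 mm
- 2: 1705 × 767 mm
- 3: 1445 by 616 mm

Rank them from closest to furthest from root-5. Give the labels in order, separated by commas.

2, 3, 1

1: 1428/743 ≈ 1.922 → |1.922 − 2.236| = 0.314
2: 1705/767 ≈ 2.223 → |2.223 − 2.236| = 0.013
3: 1445/616 ≈ 2.346 → |2.346 − 2.236| = 0.110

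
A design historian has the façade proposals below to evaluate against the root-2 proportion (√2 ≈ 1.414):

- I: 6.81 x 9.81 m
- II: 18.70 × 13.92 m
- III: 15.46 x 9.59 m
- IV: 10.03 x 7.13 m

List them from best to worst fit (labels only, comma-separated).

I: 9.81/6.81 ≈ 1.441 → |1.441 − 1.414| = 0.027
II: 18.70/13.92 ≈ 1.343 → |1.343 − 1.414| = 0.071
III: 15.46/9.59 ≈ 1.612 → |1.612 − 1.414| = 0.198
IV: 10.03/7.13 ≈ 1.407 → |1.407 − 1.414| = 0.007

IV, I, II, III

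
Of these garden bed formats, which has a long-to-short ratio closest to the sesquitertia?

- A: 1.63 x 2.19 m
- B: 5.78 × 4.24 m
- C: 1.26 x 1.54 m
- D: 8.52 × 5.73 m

A

Ratios (long/short): A ≈ 1.344; B ≈ 1.363; C ≈ 1.222; D ≈ 1.487.
4:3 ≈ 1.333; option A is nearest (Δ 0.011).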